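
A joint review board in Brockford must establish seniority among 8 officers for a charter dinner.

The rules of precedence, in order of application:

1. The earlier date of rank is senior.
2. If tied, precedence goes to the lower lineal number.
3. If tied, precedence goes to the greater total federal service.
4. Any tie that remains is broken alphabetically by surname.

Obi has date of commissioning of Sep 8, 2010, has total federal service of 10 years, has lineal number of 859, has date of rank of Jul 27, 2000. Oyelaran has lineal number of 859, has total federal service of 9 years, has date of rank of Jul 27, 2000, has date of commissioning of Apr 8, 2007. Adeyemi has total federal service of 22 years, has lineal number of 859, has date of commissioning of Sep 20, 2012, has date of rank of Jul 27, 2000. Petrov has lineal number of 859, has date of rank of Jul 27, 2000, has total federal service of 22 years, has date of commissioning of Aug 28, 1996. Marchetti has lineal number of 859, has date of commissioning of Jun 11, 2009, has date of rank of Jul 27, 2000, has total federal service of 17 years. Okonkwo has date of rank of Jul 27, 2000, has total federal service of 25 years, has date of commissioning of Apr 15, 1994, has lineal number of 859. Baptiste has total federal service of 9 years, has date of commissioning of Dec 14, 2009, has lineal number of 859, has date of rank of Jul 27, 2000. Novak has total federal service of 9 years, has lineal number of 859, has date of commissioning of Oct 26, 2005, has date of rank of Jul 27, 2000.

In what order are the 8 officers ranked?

By date of rank (earlier first): Okonkwo, Adeyemi, Petrov, Marchetti, Obi, Baptiste, Novak and Oyelaran (each Jul 27, 2000).
Okonkwo, Adeyemi, Petrov, Marchetti, Obi, Baptiste, Novak and Oyelaran all have lineal number 859, so the next rule applies.
Among Okonkwo, Adeyemi, Petrov, Marchetti, Obi, Baptiste, Novak and Oyelaran, by total federal service (higher first): Okonkwo (25 years) before Adeyemi and Petrov (22 years) before Marchetti (17 years) before Obi (10 years) before Baptiste, Novak and Oyelaran (9 years).
Among Adeyemi and Petrov, alphabetically by surname: Adeyemi before Petrov.
Among Baptiste, Novak and Oyelaran, alphabetically by surname: Baptiste before Novak before Oyelaran.
Full order: Okonkwo, Adeyemi, Petrov, Marchetti, Obi, Baptiste, Novak, Oyelaran.

Okonkwo, Adeyemi, Petrov, Marchetti, Obi, Baptiste, Novak, Oyelaran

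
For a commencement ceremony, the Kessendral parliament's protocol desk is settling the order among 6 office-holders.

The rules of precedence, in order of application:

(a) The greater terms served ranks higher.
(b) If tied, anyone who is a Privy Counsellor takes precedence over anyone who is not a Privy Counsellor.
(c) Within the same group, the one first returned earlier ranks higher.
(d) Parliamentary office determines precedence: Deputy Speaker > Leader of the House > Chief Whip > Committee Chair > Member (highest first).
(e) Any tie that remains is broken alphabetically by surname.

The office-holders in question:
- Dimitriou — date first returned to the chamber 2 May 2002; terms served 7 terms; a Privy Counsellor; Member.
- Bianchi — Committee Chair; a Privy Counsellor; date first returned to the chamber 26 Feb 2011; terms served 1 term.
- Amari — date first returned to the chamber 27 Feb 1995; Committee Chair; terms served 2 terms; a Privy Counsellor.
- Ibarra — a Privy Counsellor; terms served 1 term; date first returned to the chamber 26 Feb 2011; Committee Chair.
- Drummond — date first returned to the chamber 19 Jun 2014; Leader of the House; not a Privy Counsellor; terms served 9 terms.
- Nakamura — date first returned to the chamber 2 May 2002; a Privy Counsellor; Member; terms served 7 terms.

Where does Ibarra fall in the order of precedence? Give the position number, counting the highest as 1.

6

By terms served (higher first): Drummond (9 terms); then Dimitriou and Nakamura (both 7 terms); then Amari (2 terms); then Bianchi and Ibarra (both 1 term).
Dimitriou and Nakamura are each a Privy Counsellor, so the next rule applies.
Dimitriou and Nakamura both have date first returned to the chamber 2 May 2002, so the next rule applies.
Dimitriou and Nakamura are each Member, so the next rule applies.
Among Dimitriou and Nakamura, alphabetically by surname: Dimitriou before Nakamura.
Bianchi and Ibarra are each a Privy Counsellor, so the next rule applies.
Bianchi and Ibarra both have date first returned to the chamber 26 Feb 2011, so the next rule applies.
Bianchi and Ibarra are each Committee Chair, so the next rule applies.
Among Bianchi and Ibarra, alphabetically by surname: Bianchi before Ibarra.
Order: Drummond, Dimitriou, Nakamura, Amari, Bianchi, Ibarra. So position 6.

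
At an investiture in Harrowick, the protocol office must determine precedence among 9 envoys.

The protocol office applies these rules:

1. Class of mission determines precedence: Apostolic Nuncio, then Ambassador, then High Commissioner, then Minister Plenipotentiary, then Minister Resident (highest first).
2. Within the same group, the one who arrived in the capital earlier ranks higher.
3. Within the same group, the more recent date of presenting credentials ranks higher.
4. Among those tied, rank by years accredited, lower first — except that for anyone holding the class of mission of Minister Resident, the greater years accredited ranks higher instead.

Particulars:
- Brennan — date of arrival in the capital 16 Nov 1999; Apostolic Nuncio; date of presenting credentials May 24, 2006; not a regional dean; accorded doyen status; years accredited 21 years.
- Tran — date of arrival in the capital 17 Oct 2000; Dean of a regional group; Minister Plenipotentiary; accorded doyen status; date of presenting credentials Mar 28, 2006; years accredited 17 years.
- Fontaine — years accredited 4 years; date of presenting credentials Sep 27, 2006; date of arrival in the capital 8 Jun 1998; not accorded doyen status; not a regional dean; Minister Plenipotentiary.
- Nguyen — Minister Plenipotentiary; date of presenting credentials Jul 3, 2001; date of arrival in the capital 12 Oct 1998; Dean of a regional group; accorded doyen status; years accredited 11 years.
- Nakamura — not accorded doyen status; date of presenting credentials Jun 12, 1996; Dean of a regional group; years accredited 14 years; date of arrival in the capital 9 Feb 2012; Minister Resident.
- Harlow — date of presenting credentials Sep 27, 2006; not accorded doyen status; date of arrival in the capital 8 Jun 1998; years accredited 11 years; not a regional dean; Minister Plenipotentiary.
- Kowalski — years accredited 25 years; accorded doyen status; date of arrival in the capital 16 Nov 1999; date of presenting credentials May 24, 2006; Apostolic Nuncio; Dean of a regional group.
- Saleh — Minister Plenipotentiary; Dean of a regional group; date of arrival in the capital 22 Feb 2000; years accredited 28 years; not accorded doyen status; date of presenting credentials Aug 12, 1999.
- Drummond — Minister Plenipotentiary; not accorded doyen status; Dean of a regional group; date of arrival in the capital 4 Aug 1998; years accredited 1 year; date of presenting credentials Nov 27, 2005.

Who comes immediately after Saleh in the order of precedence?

Tran

By class of mission: Brennan and Kowalski (Apostolic Nuncio); then Fontaine, Harlow, Drummond, Nguyen, Saleh and Tran (Minister Plenipotentiary); then Nakamura (Minister Resident).
Brennan and Kowalski both have date of arrival in the capital 16 Nov 1999, so the next rule applies.
Brennan and Kowalski both have date of presenting credentials May 24, 2006, so the next rule applies.
Among Brennan and Kowalski, by years accredited (lower first): Brennan (21 years) before Kowalski (25 years).
Among Fontaine, Harlow, Drummond, Nguyen, Saleh and Tran, by date of arrival in the capital (earlier first): Fontaine and Harlow (8 Jun 1998) before Drummond (4 Aug 1998) before Nguyen (12 Oct 1998) before Saleh (22 Feb 2000) before Tran (17 Oct 2000).
Fontaine and Harlow both have date of presenting credentials Sep 27, 2006, so the next rule applies.
Among Fontaine and Harlow, by years accredited (lower first): Fontaine (4 years) before Harlow (11 years).
Order: Brennan, Kowalski, Fontaine, Harlow, Drummond, Nguyen, Saleh, Tran, Nakamura.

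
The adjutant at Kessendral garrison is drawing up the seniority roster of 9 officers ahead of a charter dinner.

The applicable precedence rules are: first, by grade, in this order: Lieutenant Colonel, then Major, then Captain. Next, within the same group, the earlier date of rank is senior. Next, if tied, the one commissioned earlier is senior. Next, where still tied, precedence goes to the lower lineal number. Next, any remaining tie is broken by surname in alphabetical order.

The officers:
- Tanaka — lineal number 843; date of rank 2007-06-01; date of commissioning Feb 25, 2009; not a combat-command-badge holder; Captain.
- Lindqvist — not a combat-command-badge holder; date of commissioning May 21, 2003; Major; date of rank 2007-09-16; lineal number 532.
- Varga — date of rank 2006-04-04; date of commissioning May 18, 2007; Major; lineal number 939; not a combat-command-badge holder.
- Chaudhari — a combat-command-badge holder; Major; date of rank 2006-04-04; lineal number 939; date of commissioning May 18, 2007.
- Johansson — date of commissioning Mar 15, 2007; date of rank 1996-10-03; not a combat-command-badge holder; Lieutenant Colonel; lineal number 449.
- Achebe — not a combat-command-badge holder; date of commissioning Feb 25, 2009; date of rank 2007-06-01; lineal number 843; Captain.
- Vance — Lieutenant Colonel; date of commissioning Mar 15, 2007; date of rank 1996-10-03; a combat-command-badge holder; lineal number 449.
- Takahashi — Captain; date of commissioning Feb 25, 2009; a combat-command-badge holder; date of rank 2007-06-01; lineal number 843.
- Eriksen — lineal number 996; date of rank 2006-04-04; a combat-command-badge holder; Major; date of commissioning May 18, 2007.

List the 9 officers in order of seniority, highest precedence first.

Johansson, Vance, Chaudhari, Varga, Eriksen, Lindqvist, Achebe, Takahashi, Tanaka

By grade: Johansson and Vance (Lieutenant Colonel); then Chaudhari, Varga, Eriksen and Lindqvist (Major); then Achebe, Takahashi and Tanaka (Captain).
Johansson and Vance both have date of rank 1996-10-03, so the next rule applies.
Johansson and Vance both have date of commissioning Mar 15, 2007, so the next rule applies.
Johansson and Vance both have lineal number 449, so the next rule applies.
Among Johansson and Vance, alphabetically by surname: Johansson before Vance.
Among Chaudhari, Varga, Eriksen and Lindqvist, by date of rank (earlier first): Chaudhari, Varga and Eriksen (2006-04-04) before Lindqvist (2007-09-16).
Chaudhari, Varga and Eriksen all have date of commissioning May 18, 2007, so the next rule applies.
Among Chaudhari, Varga and Eriksen, by lineal number (lower first): Chaudhari and Varga (939) before Eriksen (996).
Among Chaudhari and Varga, alphabetically by surname: Chaudhari before Varga.
Achebe, Takahashi and Tanaka all have date of rank 2007-06-01, so the next rule applies.
Achebe, Takahashi and Tanaka all have date of commissioning Feb 25, 2009, so the next rule applies.
Achebe, Takahashi and Tanaka all have lineal number 843, so the next rule applies.
Among Achebe, Takahashi and Tanaka, alphabetically by surname: Achebe before Takahashi before Tanaka.
Full order: Johansson, Vance, Chaudhari, Varga, Eriksen, Lindqvist, Achebe, Takahashi, Tanaka.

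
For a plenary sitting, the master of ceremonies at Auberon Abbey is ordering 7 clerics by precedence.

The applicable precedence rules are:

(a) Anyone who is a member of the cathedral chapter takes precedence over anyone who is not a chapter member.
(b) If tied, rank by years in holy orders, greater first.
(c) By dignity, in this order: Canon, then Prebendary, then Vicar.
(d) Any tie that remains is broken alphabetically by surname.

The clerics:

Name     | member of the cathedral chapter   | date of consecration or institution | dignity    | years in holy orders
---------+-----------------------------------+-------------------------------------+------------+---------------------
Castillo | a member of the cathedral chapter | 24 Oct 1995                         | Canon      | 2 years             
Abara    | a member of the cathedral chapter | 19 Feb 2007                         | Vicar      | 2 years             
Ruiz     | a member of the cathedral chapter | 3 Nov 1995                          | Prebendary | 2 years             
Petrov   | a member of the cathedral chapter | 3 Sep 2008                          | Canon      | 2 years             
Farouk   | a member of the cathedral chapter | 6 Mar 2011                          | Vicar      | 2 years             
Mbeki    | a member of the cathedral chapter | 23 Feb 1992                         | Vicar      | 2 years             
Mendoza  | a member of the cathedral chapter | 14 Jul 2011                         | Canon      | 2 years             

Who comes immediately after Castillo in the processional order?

By the first rule: Castillo, Mendoza, Petrov, Ruiz, Abara, Farouk and Mbeki (each a member of the cathedral chapter).
Castillo, Mendoza, Petrov, Ruiz, Abara, Farouk and Mbeki all have years in holy orders 2 years, so the next rule applies.
Among Castillo, Mendoza, Petrov, Ruiz, Abara, Farouk and Mbeki, by dignity: Castillo, Mendoza and Petrov (Canon) before Ruiz (Prebendary) before Abara, Farouk and Mbeki (Vicar).
Among Castillo, Mendoza and Petrov, alphabetically by surname: Castillo before Mendoza before Petrov.
Among Abara, Farouk and Mbeki, alphabetically by surname: Abara before Farouk before Mbeki.
Order: Castillo, Mendoza, Petrov, Ruiz, Abara, Farouk, Mbeki.

Mendoza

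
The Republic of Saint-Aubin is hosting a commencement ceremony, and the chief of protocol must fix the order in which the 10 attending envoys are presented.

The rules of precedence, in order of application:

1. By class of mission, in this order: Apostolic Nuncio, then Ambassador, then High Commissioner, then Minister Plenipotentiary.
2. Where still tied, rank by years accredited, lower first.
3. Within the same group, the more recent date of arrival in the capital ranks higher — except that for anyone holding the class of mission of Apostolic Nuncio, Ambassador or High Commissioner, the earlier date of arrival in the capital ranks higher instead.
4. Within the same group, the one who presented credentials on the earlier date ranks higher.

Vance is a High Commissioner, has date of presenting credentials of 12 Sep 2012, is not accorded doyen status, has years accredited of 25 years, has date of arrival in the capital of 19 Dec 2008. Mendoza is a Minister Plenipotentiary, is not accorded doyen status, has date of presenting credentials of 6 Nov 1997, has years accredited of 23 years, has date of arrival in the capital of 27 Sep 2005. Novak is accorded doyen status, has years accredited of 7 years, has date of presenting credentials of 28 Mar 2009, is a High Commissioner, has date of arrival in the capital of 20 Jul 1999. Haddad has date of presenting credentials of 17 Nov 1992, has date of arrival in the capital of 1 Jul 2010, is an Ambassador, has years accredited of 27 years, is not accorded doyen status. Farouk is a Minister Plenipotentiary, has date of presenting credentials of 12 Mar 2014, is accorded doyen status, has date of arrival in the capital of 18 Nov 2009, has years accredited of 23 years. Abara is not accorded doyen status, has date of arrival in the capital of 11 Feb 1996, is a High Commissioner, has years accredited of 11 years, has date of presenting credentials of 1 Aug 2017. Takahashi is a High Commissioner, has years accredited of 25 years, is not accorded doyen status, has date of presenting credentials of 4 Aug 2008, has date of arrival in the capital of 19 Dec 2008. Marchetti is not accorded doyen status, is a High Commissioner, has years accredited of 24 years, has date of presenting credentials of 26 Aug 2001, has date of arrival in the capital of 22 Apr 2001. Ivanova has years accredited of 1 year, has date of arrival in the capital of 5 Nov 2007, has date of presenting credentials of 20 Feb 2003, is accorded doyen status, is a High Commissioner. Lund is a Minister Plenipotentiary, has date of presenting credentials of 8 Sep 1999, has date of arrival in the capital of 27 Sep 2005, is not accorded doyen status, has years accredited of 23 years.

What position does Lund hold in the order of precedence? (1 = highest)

By class of mission: Haddad (Ambassador); then Ivanova, Novak, Abara, Marchetti, Takahashi and Vance (High Commissioner); then Farouk, Mendoza and Lund (Minister Plenipotentiary).
Among Ivanova, Novak, Abara, Marchetti, Takahashi and Vance, by years accredited (lower first): Ivanova (1 year) before Novak (7 years) before Abara (11 years) before Marchetti (24 years) before Takahashi and Vance (25 years).
Takahashi and Vance both have date of arrival in the capital 19 Dec 2008, so the next rule applies.
Among Takahashi and Vance, by date of presenting credentials (earlier first): Takahashi (4 Aug 2008) before Vance (12 Sep 2012).
Farouk, Mendoza and Lund all have years accredited 23 years, so the next rule applies.
Among Farouk, Mendoza and Lund, by date of arrival in the capital (later first): Farouk (18 Nov 2009) before Mendoza and Lund (27 Sep 2005).
Among Mendoza and Lund, by date of presenting credentials (earlier first): Mendoza (6 Nov 1997) before Lund (8 Sep 1999).
Order: Haddad, Ivanova, Novak, Abara, Marchetti, Takahashi, Vance, Farouk, Mendoza, Lund. So position 10.

10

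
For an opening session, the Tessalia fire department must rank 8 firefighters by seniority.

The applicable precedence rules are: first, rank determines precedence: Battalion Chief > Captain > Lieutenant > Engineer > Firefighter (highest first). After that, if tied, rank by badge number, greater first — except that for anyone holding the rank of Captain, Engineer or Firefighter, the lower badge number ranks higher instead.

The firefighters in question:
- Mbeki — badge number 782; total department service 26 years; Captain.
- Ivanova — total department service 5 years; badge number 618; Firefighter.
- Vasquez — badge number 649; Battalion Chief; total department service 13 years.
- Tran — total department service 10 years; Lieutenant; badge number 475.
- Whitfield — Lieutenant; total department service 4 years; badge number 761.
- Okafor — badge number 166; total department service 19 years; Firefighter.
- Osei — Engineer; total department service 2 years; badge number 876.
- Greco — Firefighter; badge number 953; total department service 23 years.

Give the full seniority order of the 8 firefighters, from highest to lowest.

By rank: Vasquez (Battalion Chief); then Mbeki (Captain); then Whitfield and Tran (Lieutenant); then Osei (Engineer); then Okafor, Ivanova and Greco (Firefighter).
Among Whitfield and Tran, by badge number (higher first): Whitfield (761) before Tran (475).
Among Okafor, Ivanova and Greco, by badge number (lower first) (reversed rule for this group): Okafor (166) before Ivanova (618) before Greco (953).
Full order: Vasquez, Mbeki, Whitfield, Tran, Osei, Okafor, Ivanova, Greco.

Vasquez, Mbeki, Whitfield, Tran, Osei, Okafor, Ivanova, Greco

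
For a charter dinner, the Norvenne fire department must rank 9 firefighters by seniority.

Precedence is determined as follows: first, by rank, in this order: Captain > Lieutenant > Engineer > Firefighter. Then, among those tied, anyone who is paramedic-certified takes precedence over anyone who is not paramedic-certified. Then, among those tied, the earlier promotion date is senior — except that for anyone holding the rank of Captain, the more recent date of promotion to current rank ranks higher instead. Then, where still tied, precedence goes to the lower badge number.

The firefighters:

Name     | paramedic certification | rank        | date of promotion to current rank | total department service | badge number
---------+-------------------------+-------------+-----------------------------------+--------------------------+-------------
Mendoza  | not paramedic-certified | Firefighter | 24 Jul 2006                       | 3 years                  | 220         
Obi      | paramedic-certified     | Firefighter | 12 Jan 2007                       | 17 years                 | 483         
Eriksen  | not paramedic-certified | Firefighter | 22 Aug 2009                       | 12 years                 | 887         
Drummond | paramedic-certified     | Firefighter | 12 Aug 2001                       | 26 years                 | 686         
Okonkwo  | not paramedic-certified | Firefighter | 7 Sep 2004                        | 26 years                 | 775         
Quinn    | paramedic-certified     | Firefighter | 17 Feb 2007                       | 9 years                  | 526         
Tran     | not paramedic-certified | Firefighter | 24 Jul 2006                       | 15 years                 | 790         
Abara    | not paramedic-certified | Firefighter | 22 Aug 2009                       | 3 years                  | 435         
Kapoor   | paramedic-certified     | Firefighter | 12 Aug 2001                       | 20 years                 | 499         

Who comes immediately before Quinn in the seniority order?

Obi

By rank: Kapoor, Drummond, Obi, Quinn, Okonkwo, Mendoza, Tran, Abara and Eriksen (Firefighter).
Among Kapoor, Drummond, Obi, Quinn, Okonkwo, Mendoza, Tran, Abara and Eriksen, paramedic-certified before not paramedic-certified: Kapoor, Drummond, Obi and Quinn (paramedic-certified) before Okonkwo, Mendoza, Tran, Abara and Eriksen (not paramedic-certified).
Among Kapoor, Drummond, Obi and Quinn, by date of promotion to current rank (earlier first): Kapoor and Drummond (12 Aug 2001) before Obi (12 Jan 2007) before Quinn (17 Feb 2007).
Among Kapoor and Drummond, by badge number (lower first): Kapoor (499) before Drummond (686).
Among Okonkwo, Mendoza, Tran, Abara and Eriksen, by date of promotion to current rank (earlier first): Okonkwo (7 Sep 2004) before Mendoza and Tran (24 Jul 2006) before Abara and Eriksen (22 Aug 2009).
Among Mendoza and Tran, by badge number (lower first): Mendoza (220) before Tran (790).
Among Abara and Eriksen, by badge number (lower first): Abara (435) before Eriksen (887).
Order: Kapoor, Drummond, Obi, Quinn, Okonkwo, Mendoza, Tran, Abara, Eriksen.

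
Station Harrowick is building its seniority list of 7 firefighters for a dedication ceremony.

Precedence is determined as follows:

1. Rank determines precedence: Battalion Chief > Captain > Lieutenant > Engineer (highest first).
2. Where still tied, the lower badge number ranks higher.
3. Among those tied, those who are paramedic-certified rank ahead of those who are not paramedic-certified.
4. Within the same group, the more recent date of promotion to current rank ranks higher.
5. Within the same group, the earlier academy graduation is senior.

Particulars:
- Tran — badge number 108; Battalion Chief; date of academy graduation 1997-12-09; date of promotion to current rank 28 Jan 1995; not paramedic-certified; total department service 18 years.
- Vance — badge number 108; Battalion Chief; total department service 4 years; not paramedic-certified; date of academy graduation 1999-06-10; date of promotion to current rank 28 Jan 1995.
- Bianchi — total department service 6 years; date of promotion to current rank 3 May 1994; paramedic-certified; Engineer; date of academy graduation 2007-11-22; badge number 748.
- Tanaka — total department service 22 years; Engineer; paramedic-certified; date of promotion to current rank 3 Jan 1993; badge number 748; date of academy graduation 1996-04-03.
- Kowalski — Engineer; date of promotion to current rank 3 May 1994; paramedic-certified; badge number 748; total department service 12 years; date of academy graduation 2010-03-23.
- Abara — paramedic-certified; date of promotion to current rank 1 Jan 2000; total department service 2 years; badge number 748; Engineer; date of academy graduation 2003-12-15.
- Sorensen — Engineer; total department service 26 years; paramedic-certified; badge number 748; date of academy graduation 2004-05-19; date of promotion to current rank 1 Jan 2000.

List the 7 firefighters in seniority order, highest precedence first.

Tran, Vance, Abara, Sorensen, Bianchi, Kowalski, Tanaka

By rank: Tran and Vance (Battalion Chief); then Abara, Sorensen, Bianchi, Kowalski and Tanaka (Engineer).
Tran and Vance both have badge number 108, so the next rule applies.
Tran and Vance are each not paramedic-certified, so the next rule applies.
Tran and Vance both have date of promotion to current rank 28 Jan 1995, so the next rule applies.
Among Tran and Vance, by date of academy graduation (earlier first): Tran (1997-12-09) before Vance (1999-06-10).
Abara, Sorensen, Bianchi, Kowalski and Tanaka all have badge number 748, so the next rule applies.
Abara, Sorensen, Bianchi, Kowalski and Tanaka are each paramedic-certified, so the next rule applies.
Among Abara, Sorensen, Bianchi, Kowalski and Tanaka, by date of promotion to current rank (later first): Abara and Sorensen (1 Jan 2000) before Bianchi and Kowalski (3 May 1994) before Tanaka (3 Jan 1993).
Among Abara and Sorensen, by date of academy graduation (earlier first): Abara (2003-12-15) before Sorensen (2004-05-19).
Among Bianchi and Kowalski, by date of academy graduation (earlier first): Bianchi (2007-11-22) before Kowalski (2010-03-23).
Full order: Tran, Vance, Abara, Sorensen, Bianchi, Kowalski, Tanaka.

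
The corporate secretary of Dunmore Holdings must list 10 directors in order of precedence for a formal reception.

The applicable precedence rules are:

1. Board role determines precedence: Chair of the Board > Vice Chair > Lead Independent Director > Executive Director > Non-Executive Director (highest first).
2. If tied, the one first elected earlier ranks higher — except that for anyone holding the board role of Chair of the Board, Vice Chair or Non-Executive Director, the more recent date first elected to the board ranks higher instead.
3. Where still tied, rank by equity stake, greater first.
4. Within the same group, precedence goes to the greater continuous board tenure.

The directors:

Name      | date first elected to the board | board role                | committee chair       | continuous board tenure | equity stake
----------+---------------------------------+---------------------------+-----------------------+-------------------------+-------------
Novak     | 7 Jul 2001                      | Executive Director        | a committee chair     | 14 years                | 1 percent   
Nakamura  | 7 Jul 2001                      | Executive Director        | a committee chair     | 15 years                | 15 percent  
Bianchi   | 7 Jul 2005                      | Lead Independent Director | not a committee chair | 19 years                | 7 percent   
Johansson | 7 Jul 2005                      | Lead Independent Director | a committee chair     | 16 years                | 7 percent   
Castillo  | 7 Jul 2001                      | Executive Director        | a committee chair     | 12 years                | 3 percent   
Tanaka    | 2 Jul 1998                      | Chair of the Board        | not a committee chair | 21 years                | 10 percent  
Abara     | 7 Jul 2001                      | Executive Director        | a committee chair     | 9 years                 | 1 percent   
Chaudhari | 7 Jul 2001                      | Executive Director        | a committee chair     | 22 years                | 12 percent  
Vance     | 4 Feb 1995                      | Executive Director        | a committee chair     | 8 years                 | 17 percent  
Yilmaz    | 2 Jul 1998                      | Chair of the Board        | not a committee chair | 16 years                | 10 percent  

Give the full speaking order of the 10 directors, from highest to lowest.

Tanaka, Yilmaz, Bianchi, Johansson, Vance, Nakamura, Chaudhari, Castillo, Novak, Abara

By board role: Tanaka and Yilmaz (Chair of the Board); then Bianchi and Johansson (Lead Independent Director); then Vance, Nakamura, Chaudhari, Castillo, Novak and Abara (Executive Director).
Tanaka and Yilmaz both have date first elected to the board 2 Jul 1998, so the next rule applies.
Tanaka and Yilmaz both have equity stake 10 percent, so the next rule applies.
Among Tanaka and Yilmaz, by continuous board tenure (higher first): Tanaka (21 years) before Yilmaz (16 years).
Bianchi and Johansson both have date first elected to the board 7 Jul 2005, so the next rule applies.
Bianchi and Johansson both have equity stake 7 percent, so the next rule applies.
Among Bianchi and Johansson, by continuous board tenure (higher first): Bianchi (19 years) before Johansson (16 years).
Among Vance, Nakamura, Chaudhari, Castillo, Novak and Abara, by date first elected to the board (earlier first): Vance (4 Feb 1995) before Nakamura, Chaudhari, Castillo, Novak and Abara (7 Jul 2001).
Among Nakamura, Chaudhari, Castillo, Novak and Abara, by equity stake (higher first): Nakamura (15 percent) before Chaudhari (12 percent) before Castillo (3 percent) before Novak and Abara (1 percent).
Among Novak and Abara, by continuous board tenure (higher first): Novak (14 years) before Abara (9 years).
Full order: Tanaka, Yilmaz, Bianchi, Johansson, Vance, Nakamura, Chaudhari, Castillo, Novak, Abara.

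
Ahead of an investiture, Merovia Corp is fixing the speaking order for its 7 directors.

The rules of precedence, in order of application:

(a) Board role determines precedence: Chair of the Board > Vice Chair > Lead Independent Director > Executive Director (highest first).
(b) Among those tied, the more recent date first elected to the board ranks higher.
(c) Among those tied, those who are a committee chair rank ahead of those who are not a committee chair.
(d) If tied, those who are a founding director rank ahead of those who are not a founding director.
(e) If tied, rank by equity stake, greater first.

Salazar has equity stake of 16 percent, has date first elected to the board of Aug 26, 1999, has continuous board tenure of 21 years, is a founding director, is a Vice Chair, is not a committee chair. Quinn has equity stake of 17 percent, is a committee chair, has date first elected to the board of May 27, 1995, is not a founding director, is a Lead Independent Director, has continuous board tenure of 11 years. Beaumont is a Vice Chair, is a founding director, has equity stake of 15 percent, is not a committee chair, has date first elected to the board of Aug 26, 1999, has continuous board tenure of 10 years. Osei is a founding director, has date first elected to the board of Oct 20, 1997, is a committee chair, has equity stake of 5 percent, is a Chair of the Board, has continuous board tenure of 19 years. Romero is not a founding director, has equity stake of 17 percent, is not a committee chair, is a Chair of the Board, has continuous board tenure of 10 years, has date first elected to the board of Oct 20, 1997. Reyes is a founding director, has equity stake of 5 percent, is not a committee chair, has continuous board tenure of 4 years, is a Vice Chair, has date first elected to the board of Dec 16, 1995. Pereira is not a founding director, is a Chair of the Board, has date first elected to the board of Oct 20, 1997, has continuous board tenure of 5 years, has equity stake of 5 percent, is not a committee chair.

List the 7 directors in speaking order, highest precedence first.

Osei, Romero, Pereira, Salazar, Beaumont, Reyes, Quinn

By board role: Osei, Romero and Pereira (Chair of the Board); then Salazar, Beaumont and Reyes (Vice Chair); then Quinn (Lead Independent Director).
Osei, Romero and Pereira all have date first elected to the board Oct 20, 1997, so the next rule applies.
Among Osei, Romero and Pereira, a committee chair before not a committee chair: Osei (a committee chair) before Romero and Pereira (not a committee chair).
Romero and Pereira are each not a founding director, so the next rule applies.
Among Romero and Pereira, by equity stake (higher first): Romero (17 percent) before Pereira (5 percent).
Among Salazar, Beaumont and Reyes, by date first elected to the board (later first): Salazar and Beaumont (Aug 26, 1999) before Reyes (Dec 16, 1995).
Salazar and Beaumont are each not a committee chair, so the next rule applies.
Salazar and Beaumont are each a founding director, so the next rule applies.
Among Salazar and Beaumont, by equity stake (higher first): Salazar (16 percent) before Beaumont (15 percent).
Full order: Osei, Romero, Pereira, Salazar, Beaumont, Reyes, Quinn.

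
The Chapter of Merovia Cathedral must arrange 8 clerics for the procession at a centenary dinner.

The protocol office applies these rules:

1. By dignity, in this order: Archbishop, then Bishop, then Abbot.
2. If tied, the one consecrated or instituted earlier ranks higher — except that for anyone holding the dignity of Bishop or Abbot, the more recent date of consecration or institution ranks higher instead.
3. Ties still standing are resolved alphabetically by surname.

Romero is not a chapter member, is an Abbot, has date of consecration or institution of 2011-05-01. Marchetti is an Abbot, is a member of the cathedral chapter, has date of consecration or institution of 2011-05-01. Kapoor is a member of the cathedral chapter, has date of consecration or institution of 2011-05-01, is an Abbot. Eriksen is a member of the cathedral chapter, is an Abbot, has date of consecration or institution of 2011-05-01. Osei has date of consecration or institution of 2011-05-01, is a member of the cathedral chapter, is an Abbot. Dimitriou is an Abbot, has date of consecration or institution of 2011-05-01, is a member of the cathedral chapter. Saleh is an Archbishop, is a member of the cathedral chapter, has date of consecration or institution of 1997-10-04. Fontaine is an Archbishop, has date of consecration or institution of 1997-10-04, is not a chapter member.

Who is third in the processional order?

By dignity: Fontaine and Saleh (Archbishop); then Dimitriou, Eriksen, Kapoor, Marchetti, Osei and Romero (Abbot).
Fontaine and Saleh both have date of consecration or institution 1997-10-04, so the next rule applies.
Among Fontaine and Saleh, alphabetically by surname: Fontaine before Saleh.
Dimitriou, Eriksen, Kapoor, Marchetti, Osei and Romero all have date of consecration or institution 2011-05-01, so the next rule applies.
Among Dimitriou, Eriksen, Kapoor, Marchetti, Osei and Romero, alphabetically by surname: Dimitriou before Eriksen before Kapoor before Marchetti before Osei before Romero.
Order: Fontaine, Saleh, Dimitriou, Eriksen, Kapoor, Marchetti, Osei, Romero.

Dimitriou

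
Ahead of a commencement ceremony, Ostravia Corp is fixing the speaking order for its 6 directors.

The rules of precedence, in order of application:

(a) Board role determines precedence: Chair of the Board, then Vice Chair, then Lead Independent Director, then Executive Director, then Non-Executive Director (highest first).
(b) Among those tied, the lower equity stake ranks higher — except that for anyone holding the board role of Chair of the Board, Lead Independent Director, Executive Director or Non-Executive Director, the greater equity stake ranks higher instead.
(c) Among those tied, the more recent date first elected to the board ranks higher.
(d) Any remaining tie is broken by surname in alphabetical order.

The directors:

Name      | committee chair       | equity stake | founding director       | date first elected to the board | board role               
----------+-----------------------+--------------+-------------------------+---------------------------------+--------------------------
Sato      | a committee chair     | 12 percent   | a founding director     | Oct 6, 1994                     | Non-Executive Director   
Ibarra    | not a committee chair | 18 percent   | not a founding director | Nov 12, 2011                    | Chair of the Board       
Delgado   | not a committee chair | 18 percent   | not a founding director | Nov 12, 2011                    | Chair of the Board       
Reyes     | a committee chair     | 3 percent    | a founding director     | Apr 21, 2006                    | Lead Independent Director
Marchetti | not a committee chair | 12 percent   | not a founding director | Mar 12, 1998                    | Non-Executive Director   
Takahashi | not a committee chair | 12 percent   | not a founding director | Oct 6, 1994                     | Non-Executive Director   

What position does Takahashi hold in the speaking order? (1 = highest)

By board role: Delgado and Ibarra (Chair of the Board); then Reyes (Lead Independent Director); then Marchetti, Sato and Takahashi (Non-Executive Director).
Delgado and Ibarra both have equity stake 18 percent, so the next rule applies.
Delgado and Ibarra both have date first elected to the board Nov 12, 2011, so the next rule applies.
Among Delgado and Ibarra, alphabetically by surname: Delgado before Ibarra.
Marchetti, Sato and Takahashi all have equity stake 12 percent, so the next rule applies.
Among Marchetti, Sato and Takahashi, by date first elected to the board (later first): Marchetti (Mar 12, 1998) before Sato and Takahashi (Oct 6, 1994).
Among Sato and Takahashi, alphabetically by surname: Sato before Takahashi.
Order: Delgado, Ibarra, Reyes, Marchetti, Sato, Takahashi. So position 6.

6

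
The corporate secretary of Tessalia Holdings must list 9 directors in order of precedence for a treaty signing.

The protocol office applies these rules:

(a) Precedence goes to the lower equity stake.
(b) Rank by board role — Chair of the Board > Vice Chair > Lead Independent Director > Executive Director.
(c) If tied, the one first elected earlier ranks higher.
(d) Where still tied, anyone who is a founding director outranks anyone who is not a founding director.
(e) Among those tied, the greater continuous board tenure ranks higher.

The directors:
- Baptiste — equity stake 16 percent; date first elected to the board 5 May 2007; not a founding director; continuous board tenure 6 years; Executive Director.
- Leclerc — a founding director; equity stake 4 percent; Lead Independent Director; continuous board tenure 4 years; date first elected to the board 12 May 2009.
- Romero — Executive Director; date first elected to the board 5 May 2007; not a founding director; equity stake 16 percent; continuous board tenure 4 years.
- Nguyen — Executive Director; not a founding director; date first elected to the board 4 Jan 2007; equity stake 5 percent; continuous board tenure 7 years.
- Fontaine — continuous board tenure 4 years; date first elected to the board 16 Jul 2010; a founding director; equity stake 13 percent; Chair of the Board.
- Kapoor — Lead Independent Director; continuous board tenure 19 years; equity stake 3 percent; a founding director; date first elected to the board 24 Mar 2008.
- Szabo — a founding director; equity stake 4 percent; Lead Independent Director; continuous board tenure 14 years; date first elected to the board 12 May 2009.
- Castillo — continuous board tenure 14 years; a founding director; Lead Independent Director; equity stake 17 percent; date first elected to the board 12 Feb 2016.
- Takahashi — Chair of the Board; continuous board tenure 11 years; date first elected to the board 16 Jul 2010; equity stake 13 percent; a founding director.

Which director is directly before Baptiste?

Fontaine

By equity stake (lower first): Kapoor (3 percent); then Szabo and Leclerc (both 4 percent); then Nguyen (5 percent); then Takahashi and Fontaine (both 13 percent); then Baptiste and Romero (both 16 percent); then Castillo (17 percent).
Szabo and Leclerc are each Lead Independent Director, so the next rule applies.
Szabo and Leclerc both have date first elected to the board 12 May 2009, so the next rule applies.
Szabo and Leclerc are each a founding director, so the next rule applies.
Among Szabo and Leclerc, by continuous board tenure (higher first): Szabo (14 years) before Leclerc (4 years).
Takahashi and Fontaine are each Chair of the Board, so the next rule applies.
Takahashi and Fontaine both have date first elected to the board 16 Jul 2010, so the next rule applies.
Takahashi and Fontaine are each a founding director, so the next rule applies.
Among Takahashi and Fontaine, by continuous board tenure (higher first): Takahashi (11 years) before Fontaine (4 years).
Baptiste and Romero are each Executive Director, so the next rule applies.
Baptiste and Romero both have date first elected to the board 5 May 2007, so the next rule applies.
Baptiste and Romero are each not a founding director, so the next rule applies.
Among Baptiste and Romero, by continuous board tenure (higher first): Baptiste (6 years) before Romero (4 years).
Order: Kapoor, Szabo, Leclerc, Nguyen, Takahashi, Fontaine, Baptiste, Romero, Castillo.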